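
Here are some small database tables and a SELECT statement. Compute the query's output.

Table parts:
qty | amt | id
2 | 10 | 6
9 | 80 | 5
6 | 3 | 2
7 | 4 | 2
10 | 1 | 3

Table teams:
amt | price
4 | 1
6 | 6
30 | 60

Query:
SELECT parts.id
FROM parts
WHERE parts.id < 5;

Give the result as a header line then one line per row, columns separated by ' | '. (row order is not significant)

After WHERE (3 rows):
parts.qty | parts.amt | parts.id
6 | 3 | 2
7 | 4 | 2
10 | 1 | 3
After SELECT (3 rows):
parts.id
2
2
3

== RESULT ==
parts.id
2
2
3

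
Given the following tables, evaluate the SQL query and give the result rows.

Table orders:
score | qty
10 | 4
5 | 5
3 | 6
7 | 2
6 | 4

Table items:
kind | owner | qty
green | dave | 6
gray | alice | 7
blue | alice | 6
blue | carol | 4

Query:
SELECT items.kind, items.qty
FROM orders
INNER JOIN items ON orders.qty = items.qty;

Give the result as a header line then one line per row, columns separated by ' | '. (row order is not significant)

After JOIN items (4 rows):
orders.score | orders.qty | items.kind | items.owner | items.qty
10 | 4 | blue | carol | 4
3 | 6 | green | dave | 6
3 | 6 | blue | alice | 6
6 | 4 | blue | carol | 4
After SELECT (4 rows):
items.kind | items.qty
blue | 4
green | 6
blue | 6
blue | 4

== RESULT ==
items.kind | items.qty
blue | 4
green | 6
blue | 6
blue | 4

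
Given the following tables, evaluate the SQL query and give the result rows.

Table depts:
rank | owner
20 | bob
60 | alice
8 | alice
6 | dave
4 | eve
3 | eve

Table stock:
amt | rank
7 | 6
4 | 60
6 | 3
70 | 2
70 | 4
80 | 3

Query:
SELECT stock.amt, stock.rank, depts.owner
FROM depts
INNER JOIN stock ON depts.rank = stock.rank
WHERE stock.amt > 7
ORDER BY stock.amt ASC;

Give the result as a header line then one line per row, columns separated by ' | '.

After JOIN stock (5 rows):
depts.rank | depts.owner | stock.amt | stock.rank
60 | alice | 4 | 60
6 | dave | 7 | 6
4 | eve | 70 | 4
3 | eve | 6 | 3
3 | eve | 80 | 3
After WHERE (2 rows):
depts.rank | depts.owner | stock.amt | stock.rank
4 | eve | 70 | 4
3 | eve | 80 | 3
After SELECT (2 rows):
stock.amt | stock.rank | depts.owner
70 | 4 | eve
80 | 3 | eve
After ORDER BY (2 rows):
stock.amt | stock.rank | depts.owner
70 | 4 | eve
80 | 3 | eve

== RESULT ==
stock.amt | stock.rank | depts.owner
70 | 4 | eve
80 | 3 | eve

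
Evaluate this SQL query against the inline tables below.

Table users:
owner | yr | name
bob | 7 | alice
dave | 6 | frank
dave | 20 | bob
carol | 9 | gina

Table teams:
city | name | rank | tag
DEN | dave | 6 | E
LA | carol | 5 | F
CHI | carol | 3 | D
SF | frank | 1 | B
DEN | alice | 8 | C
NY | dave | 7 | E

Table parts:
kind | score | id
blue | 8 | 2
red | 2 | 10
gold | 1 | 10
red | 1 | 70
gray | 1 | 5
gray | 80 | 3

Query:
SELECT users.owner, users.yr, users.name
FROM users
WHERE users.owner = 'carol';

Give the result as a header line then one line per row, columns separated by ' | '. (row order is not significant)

== RESULT ==
users.owner | users.yr | users.name
carol | 9 | gina

Derivation:
After WHERE (1 rows):
users.owner | users.yr | users.name
carol | 9 | gina
After SELECT (1 rows):
users.owner | users.yr | users.name
carol | 9 | gina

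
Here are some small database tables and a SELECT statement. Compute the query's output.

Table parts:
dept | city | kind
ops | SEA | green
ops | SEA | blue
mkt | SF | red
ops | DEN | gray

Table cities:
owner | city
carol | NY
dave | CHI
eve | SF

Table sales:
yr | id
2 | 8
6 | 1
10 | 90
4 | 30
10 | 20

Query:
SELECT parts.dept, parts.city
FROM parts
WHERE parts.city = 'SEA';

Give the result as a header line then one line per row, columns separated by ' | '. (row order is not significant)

After WHERE (2 rows):
parts.dept | parts.city | parts.kind
ops | SEA | green
ops | SEA | blue
After SELECT (2 rows):
parts.dept | parts.city
ops | SEA
ops | SEA

== RESULT ==
parts.dept | parts.city
ops | SEA
ops | SEA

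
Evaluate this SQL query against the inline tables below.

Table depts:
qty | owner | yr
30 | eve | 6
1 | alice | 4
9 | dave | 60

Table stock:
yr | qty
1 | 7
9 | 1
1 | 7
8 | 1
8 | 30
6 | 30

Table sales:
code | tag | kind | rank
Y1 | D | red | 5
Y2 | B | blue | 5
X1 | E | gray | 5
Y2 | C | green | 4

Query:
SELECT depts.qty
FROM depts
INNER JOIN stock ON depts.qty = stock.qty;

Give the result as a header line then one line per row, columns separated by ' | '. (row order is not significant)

== RESULT ==
depts.qty
30
30
1
1

Derivation:
After JOIN stock (4 rows):
depts.qty | depts.owner | depts.yr | stock.yr | stock.qty
30 | eve | 6 | 8 | 30
30 | eve | 6 | 6 | 30
1 | alice | 4 | 9 | 1
1 | alice | 4 | 8 | 1
After SELECT (4 rows):
depts.qty
30
30
1
1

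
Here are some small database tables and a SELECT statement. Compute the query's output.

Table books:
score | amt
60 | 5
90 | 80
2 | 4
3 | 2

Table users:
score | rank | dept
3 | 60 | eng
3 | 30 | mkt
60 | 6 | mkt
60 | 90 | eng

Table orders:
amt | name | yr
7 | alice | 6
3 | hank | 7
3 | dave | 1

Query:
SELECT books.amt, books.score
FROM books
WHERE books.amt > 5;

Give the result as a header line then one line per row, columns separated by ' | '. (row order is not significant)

After WHERE (1 rows):
books.score | books.amt
90 | 80
After SELECT (1 rows):
books.amt | books.score
80 | 90

== RESULT ==
books.amt | books.score
80 | 90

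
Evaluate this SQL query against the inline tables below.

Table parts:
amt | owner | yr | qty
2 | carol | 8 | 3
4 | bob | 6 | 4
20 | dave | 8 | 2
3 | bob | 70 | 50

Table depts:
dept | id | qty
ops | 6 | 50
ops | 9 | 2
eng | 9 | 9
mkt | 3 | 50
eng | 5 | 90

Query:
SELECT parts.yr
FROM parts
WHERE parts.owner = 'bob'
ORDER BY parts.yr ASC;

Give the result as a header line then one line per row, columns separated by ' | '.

After WHERE (2 rows):
parts.amt | parts.owner | parts.yr | parts.qty
4 | bob | 6 | 4
3 | bob | 70 | 50
After SELECT (2 rows):
parts.yr
6
70
After ORDER BY (2 rows):
parts.yr
6
70

== RESULT ==
parts.yr
6
70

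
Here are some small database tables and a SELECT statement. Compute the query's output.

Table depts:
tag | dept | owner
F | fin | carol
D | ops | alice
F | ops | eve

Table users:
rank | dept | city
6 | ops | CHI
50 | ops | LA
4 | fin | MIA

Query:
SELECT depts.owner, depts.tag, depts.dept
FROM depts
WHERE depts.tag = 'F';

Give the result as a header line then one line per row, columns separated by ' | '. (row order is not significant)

== RESULT ==
depts.owner | depts.tag | depts.dept
carol | F | fin
eve | F | ops

Derivation:
After WHERE (2 rows):
depts.tag | depts.dept | depts.owner
F | fin | carol
F | ops | eve
After SELECT (2 rows):
depts.owner | depts.tag | depts.dept
carol | F | fin
eve | F | ops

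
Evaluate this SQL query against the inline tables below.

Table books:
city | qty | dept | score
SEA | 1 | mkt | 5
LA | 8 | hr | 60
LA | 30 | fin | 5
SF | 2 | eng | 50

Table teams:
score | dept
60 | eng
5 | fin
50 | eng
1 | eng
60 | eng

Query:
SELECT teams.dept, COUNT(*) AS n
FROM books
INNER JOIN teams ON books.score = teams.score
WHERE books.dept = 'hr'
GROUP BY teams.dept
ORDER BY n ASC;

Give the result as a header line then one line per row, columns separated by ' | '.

== RESULT ==
teams.dept | n
eng | 2

Derivation:
After JOIN teams (5 rows):
books.city | books.qty | books.dept | books.score | teams.score | teams.dept
SEA | 1 | mkt | 5 | 5 | fin
LA | 8 | hr | 60 | 60 | eng
LA | 8 | hr | 60 | 60 | eng
LA | 30 | fin | 5 | 5 | fin
SF | 2 | eng | 50 | 50 | eng
After WHERE (2 rows):
books.city | books.qty | books.dept | books.score | teams.score | teams.dept
LA | 8 | hr | 60 | 60 | eng
LA | 8 | hr | 60 | 60 | eng
After GROUP BY (1 rows):
teams.dept | n
eng | 2
After ORDER BY (1 rows):
teams.dept | n
eng | 2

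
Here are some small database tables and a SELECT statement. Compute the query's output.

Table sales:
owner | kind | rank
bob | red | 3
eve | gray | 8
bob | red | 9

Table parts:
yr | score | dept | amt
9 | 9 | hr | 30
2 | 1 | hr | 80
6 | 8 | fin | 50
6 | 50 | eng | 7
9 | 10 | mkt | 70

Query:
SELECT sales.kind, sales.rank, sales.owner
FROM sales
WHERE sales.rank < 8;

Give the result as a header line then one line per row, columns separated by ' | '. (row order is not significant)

== RESULT ==
sales.kind | sales.rank | sales.owner
red | 3 | bob

Derivation:
After WHERE (1 rows):
sales.owner | sales.kind | sales.rank
bob | red | 3
After SELECT (1 rows):
sales.kind | sales.rank | sales.owner
red | 3 | bob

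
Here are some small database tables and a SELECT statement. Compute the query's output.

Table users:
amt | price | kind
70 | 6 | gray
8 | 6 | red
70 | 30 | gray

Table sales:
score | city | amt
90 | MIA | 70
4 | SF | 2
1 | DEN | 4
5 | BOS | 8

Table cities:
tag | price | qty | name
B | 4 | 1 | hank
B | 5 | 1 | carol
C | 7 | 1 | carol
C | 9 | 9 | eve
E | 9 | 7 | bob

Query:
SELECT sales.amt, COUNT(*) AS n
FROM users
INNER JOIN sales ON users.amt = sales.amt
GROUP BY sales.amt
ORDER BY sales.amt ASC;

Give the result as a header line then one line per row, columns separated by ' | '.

After JOIN sales (3 rows):
users.amt | users.price | users.kind | sales.score | sales.city | sales.amt
70 | 6 | gray | 90 | MIA | 70
8 | 6 | red | 5 | BOS | 8
70 | 30 | gray | 90 | MIA | 70
After GROUP BY (2 rows):
sales.amt | n
70 | 2
8 | 1
After ORDER BY (2 rows):
sales.amt | n
8 | 1
70 | 2

== RESULT ==
sales.amt | n
8 | 1
70 | 2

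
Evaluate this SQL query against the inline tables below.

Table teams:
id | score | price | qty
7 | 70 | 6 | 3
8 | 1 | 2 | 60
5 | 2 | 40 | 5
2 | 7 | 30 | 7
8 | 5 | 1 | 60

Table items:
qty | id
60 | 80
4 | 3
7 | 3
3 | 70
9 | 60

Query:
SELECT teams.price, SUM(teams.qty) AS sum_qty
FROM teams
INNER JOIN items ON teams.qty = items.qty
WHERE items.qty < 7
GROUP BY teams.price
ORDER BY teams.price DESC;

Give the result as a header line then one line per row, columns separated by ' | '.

== RESULT ==
teams.price | sum_qty
6 | 3

Derivation:
After JOIN items (4 rows):
teams.id | teams.score | teams.price | teams.qty | items.qty | items.id
7 | 70 | 6 | 3 | 3 | 70
8 | 1 | 2 | 60 | 60 | 80
2 | 7 | 30 | 7 | 7 | 3
8 | 5 | 1 | 60 | 60 | 80
After WHERE (1 rows):
teams.id | teams.score | teams.price | teams.qty | items.qty | items.id
7 | 70 | 6 | 3 | 3 | 70
After GROUP BY (1 rows):
teams.price | sum_qty
6 | 3
After ORDER BY (1 rows):
teams.price | sum_qty
6 | 3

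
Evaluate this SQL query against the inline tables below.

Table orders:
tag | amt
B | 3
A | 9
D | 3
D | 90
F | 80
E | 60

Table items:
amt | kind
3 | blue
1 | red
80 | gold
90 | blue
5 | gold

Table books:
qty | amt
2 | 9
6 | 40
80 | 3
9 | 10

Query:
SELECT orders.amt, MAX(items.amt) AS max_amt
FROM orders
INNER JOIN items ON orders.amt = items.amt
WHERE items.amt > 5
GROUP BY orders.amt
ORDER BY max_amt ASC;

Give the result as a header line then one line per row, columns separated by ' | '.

== RESULT ==
orders.amt | max_amt
80 | 80
90 | 90

Derivation:
After JOIN items (4 rows):
orders.tag | orders.amt | items.amt | items.kind
B | 3 | 3 | blue
D | 3 | 3 | blue
D | 90 | 90 | blue
F | 80 | 80 | gold
After WHERE (2 rows):
orders.tag | orders.amt | items.amt | items.kind
D | 90 | 90 | blue
F | 80 | 80 | gold
After GROUP BY (2 rows):
orders.amt | max_amt
90 | 90
80 | 80
After ORDER BY (2 rows):
orders.amt | max_amt
80 | 80
90 | 90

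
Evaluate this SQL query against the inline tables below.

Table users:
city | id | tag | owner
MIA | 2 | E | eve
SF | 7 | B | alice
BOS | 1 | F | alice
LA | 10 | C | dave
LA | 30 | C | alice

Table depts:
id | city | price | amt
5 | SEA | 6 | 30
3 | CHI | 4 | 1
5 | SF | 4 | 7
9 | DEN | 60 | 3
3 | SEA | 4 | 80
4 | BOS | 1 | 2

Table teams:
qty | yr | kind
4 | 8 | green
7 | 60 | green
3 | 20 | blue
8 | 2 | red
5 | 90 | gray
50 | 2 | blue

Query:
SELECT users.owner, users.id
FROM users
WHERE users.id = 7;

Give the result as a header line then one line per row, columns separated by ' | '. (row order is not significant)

After WHERE (1 rows):
users.city | users.id | users.tag | users.owner
SF | 7 | B | alice
After SELECT (1 rows):
users.owner | users.id
alice | 7

== RESULT ==
users.owner | users.id
alice | 7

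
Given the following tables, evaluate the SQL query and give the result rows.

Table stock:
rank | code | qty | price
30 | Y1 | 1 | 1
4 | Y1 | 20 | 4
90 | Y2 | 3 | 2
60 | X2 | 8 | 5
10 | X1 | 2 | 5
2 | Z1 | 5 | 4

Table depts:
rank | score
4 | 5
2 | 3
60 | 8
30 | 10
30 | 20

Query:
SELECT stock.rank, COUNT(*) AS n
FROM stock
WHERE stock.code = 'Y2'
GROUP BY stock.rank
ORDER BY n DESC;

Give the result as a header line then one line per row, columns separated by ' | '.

After WHERE (1 rows):
stock.rank | stock.code | stock.qty | stock.price
90 | Y2 | 3 | 2
After GROUP BY (1 rows):
stock.rank | n
90 | 1
After ORDER BY (1 rows):
stock.rank | n
90 | 1

== RESULT ==
stock.rank | n
90 | 1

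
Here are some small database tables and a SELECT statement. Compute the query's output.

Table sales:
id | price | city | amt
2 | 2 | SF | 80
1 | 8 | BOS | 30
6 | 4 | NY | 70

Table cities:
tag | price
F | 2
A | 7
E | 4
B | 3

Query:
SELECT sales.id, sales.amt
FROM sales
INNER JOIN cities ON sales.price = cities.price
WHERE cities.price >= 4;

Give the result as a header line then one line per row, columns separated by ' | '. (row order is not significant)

== RESULT ==
sales.id | sales.amt
6 | 70

Derivation:
After JOIN cities (2 rows):
sales.id | sales.price | sales.city | sales.amt | cities.tag | cities.price
2 | 2 | SF | 80 | F | 2
6 | 4 | NY | 70 | E | 4
After WHERE (1 rows):
sales.id | sales.price | sales.city | sales.amt | cities.tag | cities.price
6 | 4 | NY | 70 | E | 4
After SELECT (1 rows):
sales.id | sales.amt
6 | 70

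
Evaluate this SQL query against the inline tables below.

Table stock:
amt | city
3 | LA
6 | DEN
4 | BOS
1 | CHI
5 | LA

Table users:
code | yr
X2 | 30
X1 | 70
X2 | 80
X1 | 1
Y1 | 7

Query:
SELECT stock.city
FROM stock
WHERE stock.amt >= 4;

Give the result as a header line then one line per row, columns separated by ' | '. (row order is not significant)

After WHERE (3 rows):
stock.amt | stock.city
6 | DEN
4 | BOS
5 | LA
After SELECT (3 rows):
stock.city
DEN
BOS
LA

== RESULT ==
stock.city
DEN
BOS
LA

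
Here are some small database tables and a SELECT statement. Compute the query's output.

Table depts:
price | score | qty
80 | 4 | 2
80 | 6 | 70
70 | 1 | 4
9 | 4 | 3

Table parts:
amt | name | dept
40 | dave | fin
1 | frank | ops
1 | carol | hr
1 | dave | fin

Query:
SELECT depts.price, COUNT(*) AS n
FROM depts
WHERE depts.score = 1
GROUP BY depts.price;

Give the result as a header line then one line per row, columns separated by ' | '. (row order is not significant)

== RESULT ==
depts.price | n
70 | 1

Derivation:
After WHERE (1 rows):
depts.price | depts.score | depts.qty
70 | 1 | 4
After GROUP BY (1 rows):
depts.price | n
70 | 1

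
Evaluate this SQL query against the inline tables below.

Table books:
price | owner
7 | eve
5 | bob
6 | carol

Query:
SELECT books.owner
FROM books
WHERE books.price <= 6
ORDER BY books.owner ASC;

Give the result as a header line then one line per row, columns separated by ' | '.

After WHERE (2 rows):
books.price | books.owner
5 | bob
6 | carol
After SELECT (2 rows):
books.owner
bob
carol
After ORDER BY (2 rows):
books.owner
bob
carol

== RESULT ==
books.owner
bob
carol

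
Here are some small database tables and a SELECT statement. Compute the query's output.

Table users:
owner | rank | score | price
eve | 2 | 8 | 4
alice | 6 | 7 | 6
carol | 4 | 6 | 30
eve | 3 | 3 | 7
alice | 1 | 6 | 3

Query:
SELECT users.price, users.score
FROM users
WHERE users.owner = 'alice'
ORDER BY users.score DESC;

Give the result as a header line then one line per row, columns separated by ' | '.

After WHERE (2 rows):
users.owner | users.rank | users.score | users.price
alice | 6 | 7 | 6
alice | 1 | 6 | 3
After SELECT (2 rows):
users.price | users.score
6 | 7
3 | 6
After ORDER BY (2 rows):
users.price | users.score
6 | 7
3 | 6

== RESULT ==
users.price | users.score
6 | 7
3 | 6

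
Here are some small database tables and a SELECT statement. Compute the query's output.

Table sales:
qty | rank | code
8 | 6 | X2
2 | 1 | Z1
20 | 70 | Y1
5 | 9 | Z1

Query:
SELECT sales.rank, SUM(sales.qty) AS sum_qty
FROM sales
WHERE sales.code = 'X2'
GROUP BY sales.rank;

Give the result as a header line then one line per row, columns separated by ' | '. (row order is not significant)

After WHERE (1 rows):
sales.qty | sales.rank | sales.code
8 | 6 | X2
After GROUP BY (1 rows):
sales.rank | sum_qty
6 | 8

== RESULT ==
sales.rank | sum_qty
6 | 8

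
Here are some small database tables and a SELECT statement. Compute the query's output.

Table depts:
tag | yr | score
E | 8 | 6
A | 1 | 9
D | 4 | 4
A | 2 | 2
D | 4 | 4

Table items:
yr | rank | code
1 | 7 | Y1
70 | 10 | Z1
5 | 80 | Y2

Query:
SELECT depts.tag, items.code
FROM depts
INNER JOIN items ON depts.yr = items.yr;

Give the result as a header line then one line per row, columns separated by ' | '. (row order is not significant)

After JOIN items (1 rows):
depts.tag | depts.yr | depts.score | items.yr | items.rank | items.code
A | 1 | 9 | 1 | 7 | Y1
After SELECT (1 rows):
depts.tag | items.code
A | Y1

== RESULT ==
depts.tag | items.code
A | Y1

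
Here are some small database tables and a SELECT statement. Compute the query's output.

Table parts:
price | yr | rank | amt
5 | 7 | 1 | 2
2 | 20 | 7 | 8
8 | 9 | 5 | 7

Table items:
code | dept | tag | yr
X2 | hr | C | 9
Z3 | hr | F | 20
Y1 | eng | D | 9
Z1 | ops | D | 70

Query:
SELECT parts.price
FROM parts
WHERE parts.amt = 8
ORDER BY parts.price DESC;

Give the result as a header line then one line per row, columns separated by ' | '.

== RESULT ==
parts.price
2

Derivation:
After WHERE (1 rows):
parts.price | parts.yr | parts.rank | parts.amt
2 | 20 | 7 | 8
After SELECT (1 rows):
parts.price
2
After ORDER BY (1 rows):
parts.price
2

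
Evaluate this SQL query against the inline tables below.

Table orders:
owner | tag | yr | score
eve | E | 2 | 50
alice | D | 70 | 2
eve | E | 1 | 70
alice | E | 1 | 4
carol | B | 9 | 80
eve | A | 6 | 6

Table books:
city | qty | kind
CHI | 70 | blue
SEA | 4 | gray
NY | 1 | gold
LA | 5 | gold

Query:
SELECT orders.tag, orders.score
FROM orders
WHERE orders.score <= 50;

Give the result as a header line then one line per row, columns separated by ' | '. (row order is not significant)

After WHERE (4 rows):
orders.owner | orders.tag | orders.yr | orders.score
eve | E | 2 | 50
alice | D | 70 | 2
alice | E | 1 | 4
eve | A | 6 | 6
After SELECT (4 rows):
orders.tag | orders.score
E | 50
D | 2
E | 4
A | 6

== RESULT ==
orders.tag | orders.score
E | 50
D | 2
E | 4
A | 6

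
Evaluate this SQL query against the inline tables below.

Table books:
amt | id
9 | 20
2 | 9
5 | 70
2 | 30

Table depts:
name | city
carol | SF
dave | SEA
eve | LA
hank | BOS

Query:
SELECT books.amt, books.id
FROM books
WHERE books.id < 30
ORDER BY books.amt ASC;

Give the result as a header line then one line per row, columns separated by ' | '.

== RESULT ==
books.amt | books.id
2 | 9
9 | 20

Derivation:
After WHERE (2 rows):
books.amt | books.id
9 | 20
2 | 9
After SELECT (2 rows):
books.amt | books.id
9 | 20
2 | 9
After ORDER BY (2 rows):
books.amt | books.id
2 | 9
9 | 20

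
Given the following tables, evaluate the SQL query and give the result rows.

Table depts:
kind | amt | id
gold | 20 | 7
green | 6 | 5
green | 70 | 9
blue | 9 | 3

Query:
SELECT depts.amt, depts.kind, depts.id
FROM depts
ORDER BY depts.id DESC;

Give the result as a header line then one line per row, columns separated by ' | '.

After SELECT (4 rows):
depts.amt | depts.kind | depts.id
20 | gold | 7
6 | green | 5
70 | green | 9
9 | blue | 3
After ORDER BY (4 rows):
depts.amt | depts.kind | depts.id
70 | green | 9
20 | gold | 7
6 | green | 5
9 | blue | 3

== RESULT ==
depts.amt | depts.kind | depts.id
70 | green | 9
20 | gold | 7
6 | green | 5
9 | blue | 3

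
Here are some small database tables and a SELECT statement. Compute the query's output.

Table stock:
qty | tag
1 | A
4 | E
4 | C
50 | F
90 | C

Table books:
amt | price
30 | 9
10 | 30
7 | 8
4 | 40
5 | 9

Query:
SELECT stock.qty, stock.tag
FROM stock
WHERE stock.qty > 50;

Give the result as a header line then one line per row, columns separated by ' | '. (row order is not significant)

After WHERE (1 rows):
stock.qty | stock.tag
90 | C
After SELECT (1 rows):
stock.qty | stock.tag
90 | C

== RESULT ==
stock.qty | stock.tag
90 | C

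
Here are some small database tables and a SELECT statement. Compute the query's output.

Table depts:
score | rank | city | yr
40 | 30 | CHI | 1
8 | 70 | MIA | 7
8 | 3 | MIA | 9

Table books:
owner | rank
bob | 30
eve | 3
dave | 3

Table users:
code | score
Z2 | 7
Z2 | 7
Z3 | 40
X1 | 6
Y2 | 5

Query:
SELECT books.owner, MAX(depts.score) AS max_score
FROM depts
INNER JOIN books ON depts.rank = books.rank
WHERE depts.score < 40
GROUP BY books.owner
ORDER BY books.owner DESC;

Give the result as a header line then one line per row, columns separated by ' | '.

After JOIN books (3 rows):
depts.score | depts.rank | depts.city | depts.yr | books.owner | books.rank
40 | 30 | CHI | 1 | bob | 30
8 | 3 | MIA | 9 | eve | 3
8 | 3 | MIA | 9 | dave | 3
After WHERE (2 rows):
depts.score | depts.rank | depts.city | depts.yr | books.owner | books.rank
8 | 3 | MIA | 9 | eve | 3
8 | 3 | MIA | 9 | dave | 3
After GROUP BY (2 rows):
books.owner | max_score
eve | 8
dave | 8
After ORDER BY (2 rows):
books.owner | max_score
eve | 8
dave | 8

== RESULT ==
books.owner | max_score
eve | 8
dave | 8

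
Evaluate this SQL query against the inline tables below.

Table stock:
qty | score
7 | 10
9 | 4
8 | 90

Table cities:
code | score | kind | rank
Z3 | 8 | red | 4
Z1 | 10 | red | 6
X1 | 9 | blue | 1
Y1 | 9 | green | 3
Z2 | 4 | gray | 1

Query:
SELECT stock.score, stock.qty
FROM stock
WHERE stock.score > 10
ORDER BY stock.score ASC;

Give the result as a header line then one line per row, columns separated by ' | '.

== RESULT ==
stock.score | stock.qty
90 | 8

Derivation:
After WHERE (1 rows):
stock.qty | stock.score
8 | 90
After SELECT (1 rows):
stock.score | stock.qty
90 | 8
After ORDER BY (1 rows):
stock.score | stock.qty
90 | 8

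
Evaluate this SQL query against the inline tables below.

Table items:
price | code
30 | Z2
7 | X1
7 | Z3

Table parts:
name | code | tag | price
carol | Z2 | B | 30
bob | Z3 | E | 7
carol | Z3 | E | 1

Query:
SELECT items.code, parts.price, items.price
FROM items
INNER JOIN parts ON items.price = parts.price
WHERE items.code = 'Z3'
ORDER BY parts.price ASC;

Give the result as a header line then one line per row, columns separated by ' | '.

After JOIN parts (3 rows):
items.price | items.code | parts.name | parts.code | parts.tag | parts.price
30 | Z2 | carol | Z2 | B | 30
7 | X1 | bob | Z3 | E | 7
7 | Z3 | bob | Z3 | E | 7
After WHERE (1 rows):
items.price | items.code | parts.name | parts.code | parts.tag | parts.price
7 | Z3 | bob | Z3 | E | 7
After SELECT (1 rows):
items.code | parts.price | items.price
Z3 | 7 | 7
After ORDER BY (1 rows):
items.code | parts.price | items.price
Z3 | 7 | 7

== RESULT ==
items.code | parts.price | items.price
Z3 | 7 | 7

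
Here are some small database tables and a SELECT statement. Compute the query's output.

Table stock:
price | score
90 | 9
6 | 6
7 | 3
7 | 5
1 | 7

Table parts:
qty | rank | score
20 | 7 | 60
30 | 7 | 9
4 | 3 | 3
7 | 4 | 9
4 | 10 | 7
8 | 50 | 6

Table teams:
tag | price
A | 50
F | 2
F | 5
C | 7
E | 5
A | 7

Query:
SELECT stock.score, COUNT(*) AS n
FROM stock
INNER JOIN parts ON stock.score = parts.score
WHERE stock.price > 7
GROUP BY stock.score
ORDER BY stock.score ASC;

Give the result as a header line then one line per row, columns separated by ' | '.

After JOIN parts (5 rows):
stock.price | stock.score | parts.qty | parts.rank | parts.score
90 | 9 | 30 | 7 | 9
90 | 9 | 7 | 4 | 9
6 | 6 | 8 | 50 | 6
7 | 3 | 4 | 3 | 3
1 | 7 | 4 | 10 | 7
After WHERE (2 rows):
stock.price | stock.score | parts.qty | parts.rank | parts.score
90 | 9 | 30 | 7 | 9
90 | 9 | 7 | 4 | 9
After GROUP BY (1 rows):
stock.score | n
9 | 2
After ORDER BY (1 rows):
stock.score | n
9 | 2

== RESULT ==
stock.score | n
9 | 2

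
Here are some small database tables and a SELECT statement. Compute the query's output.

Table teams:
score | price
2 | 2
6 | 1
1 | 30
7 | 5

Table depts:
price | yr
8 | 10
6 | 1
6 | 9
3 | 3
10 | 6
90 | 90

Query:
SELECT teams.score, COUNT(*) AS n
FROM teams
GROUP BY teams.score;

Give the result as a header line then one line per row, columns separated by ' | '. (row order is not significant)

After GROUP BY (4 rows):
teams.score | n
2 | 1
6 | 1
1 | 1
7 | 1

== RESULT ==
teams.score | n
2 | 1
6 | 1
1 | 1
7 | 1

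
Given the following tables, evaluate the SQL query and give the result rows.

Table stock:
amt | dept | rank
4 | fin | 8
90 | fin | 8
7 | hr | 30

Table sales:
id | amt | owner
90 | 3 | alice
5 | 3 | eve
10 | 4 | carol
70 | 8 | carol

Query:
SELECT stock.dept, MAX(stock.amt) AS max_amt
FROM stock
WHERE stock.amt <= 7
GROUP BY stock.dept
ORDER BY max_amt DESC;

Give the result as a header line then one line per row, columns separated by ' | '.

== RESULT ==
stock.dept | max_amt
hr | 7
fin | 4

Derivation:
After WHERE (2 rows):
stock.amt | stock.dept | stock.rank
4 | fin | 8
7 | hr | 30
After GROUP BY (2 rows):
stock.dept | max_amt
fin | 4
hr | 7
After ORDER BY (2 rows):
stock.dept | max_amt
hr | 7
fin | 4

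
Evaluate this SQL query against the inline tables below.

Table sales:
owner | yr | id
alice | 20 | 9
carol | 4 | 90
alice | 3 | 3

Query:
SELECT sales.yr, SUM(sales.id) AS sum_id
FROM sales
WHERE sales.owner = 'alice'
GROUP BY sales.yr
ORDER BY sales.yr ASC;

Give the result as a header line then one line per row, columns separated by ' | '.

After WHERE (2 rows):
sales.owner | sales.yr | sales.id
alice | 20 | 9
alice | 3 | 3
After GROUP BY (2 rows):
sales.yr | sum_id
20 | 9
3 | 3
After ORDER BY (2 rows):
sales.yr | sum_id
3 | 3
20 | 9

== RESULT ==
sales.yr | sum_id
3 | 3
20 | 9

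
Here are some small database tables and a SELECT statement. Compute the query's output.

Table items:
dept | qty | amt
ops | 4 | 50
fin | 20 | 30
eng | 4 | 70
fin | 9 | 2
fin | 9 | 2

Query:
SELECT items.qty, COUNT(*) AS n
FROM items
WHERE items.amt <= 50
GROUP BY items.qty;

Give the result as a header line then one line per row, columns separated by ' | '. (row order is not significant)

After WHERE (4 rows):
items.dept | items.qty | items.amt
ops | 4 | 50
fin | 20 | 30
fin | 9 | 2
fin | 9 | 2
After GROUP BY (3 rows):
items.qty | n
4 | 1
20 | 1
9 | 2

== RESULT ==
items.qty | n
4 | 1
20 | 1
9 | 2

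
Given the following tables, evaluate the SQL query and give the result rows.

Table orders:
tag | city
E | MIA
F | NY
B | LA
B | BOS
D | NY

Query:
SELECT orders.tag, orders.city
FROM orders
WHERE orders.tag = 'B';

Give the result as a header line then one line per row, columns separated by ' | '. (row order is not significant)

After WHERE (2 rows):
orders.tag | orders.city
B | LA
B | BOS
After SELECT (2 rows):
orders.tag | orders.city
B | LA
B | BOS

== RESULT ==
orders.tag | orders.city
B | LA
B | BOS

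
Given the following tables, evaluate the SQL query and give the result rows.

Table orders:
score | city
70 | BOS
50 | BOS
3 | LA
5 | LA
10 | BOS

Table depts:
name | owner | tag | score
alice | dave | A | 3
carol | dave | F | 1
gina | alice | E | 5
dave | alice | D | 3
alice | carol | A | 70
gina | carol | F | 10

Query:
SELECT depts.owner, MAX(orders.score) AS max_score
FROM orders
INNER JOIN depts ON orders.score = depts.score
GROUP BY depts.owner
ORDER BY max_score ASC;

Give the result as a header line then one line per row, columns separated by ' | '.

== RESULT ==
depts.owner | max_score
dave | 3
alice | 5
carol | 70

Derivation:
After JOIN depts (5 rows):
orders.score | orders.city | depts.name | depts.owner | depts.tag | depts.score
70 | BOS | alice | carol | A | 70
3 | LA | alice | dave | A | 3
3 | LA | dave | alice | D | 3
5 | LA | gina | alice | E | 5
10 | BOS | gina | carol | F | 10
After GROUP BY (3 rows):
depts.owner | max_score
carol | 70
dave | 3
alice | 5
After ORDER BY (3 rows):
depts.owner | max_score
dave | 3
alice | 5
carol | 70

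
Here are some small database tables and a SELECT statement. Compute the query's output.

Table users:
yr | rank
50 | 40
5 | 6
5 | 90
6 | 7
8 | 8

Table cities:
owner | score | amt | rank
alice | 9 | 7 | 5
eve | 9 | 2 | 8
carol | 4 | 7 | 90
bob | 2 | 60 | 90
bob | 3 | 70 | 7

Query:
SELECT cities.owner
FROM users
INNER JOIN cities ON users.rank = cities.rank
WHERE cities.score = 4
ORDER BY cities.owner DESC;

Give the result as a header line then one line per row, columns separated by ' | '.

== RESULT ==
cities.owner
carol

Derivation:
After JOIN cities (4 rows):
users.yr | users.rank | cities.owner | cities.score | cities.amt | cities.rank
5 | 90 | carol | 4 | 7 | 90
5 | 90 | bob | 2 | 60 | 90
6 | 7 | bob | 3 | 70 | 7
8 | 8 | eve | 9 | 2 | 8
After WHERE (1 rows):
users.yr | users.rank | cities.owner | cities.score | cities.amt | cities.rank
5 | 90 | carol | 4 | 7 | 90
After SELECT (1 rows):
cities.owner
carol
After ORDER BY (1 rows):
cities.owner
carol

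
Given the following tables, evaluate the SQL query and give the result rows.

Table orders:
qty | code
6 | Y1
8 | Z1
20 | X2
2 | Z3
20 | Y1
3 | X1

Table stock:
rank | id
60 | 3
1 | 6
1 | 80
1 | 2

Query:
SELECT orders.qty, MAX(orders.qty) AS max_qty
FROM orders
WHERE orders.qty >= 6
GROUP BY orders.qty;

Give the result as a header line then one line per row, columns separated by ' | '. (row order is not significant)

== RESULT ==
orders.qty | max_qty
6 | 6
8 | 8
20 | 20

Derivation:
After WHERE (4 rows):
orders.qty | orders.code
6 | Y1
8 | Z1
20 | X2
20 | Y1
After GROUP BY (3 rows):
orders.qty | max_qty
6 | 6
8 | 8
20 | 20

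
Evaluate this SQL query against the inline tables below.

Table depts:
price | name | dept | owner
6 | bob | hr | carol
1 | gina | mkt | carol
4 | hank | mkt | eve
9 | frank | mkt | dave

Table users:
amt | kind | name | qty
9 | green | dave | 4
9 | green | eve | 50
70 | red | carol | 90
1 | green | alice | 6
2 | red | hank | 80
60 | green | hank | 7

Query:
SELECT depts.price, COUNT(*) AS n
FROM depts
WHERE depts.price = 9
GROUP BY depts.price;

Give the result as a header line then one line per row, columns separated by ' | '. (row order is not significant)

== RESULT ==
depts.price | n
9 | 1

Derivation:
After WHERE (1 rows):
depts.price | depts.name | depts.dept | depts.owner
9 | frank | mkt | dave
After GROUP BY (1 rows):
depts.price | n
9 | 1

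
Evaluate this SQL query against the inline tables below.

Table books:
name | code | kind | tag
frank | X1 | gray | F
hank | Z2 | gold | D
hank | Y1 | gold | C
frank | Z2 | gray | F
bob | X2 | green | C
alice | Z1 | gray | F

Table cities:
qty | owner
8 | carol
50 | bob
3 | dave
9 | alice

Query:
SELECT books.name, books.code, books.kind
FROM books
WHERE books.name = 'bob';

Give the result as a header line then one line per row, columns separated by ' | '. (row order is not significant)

After WHERE (1 rows):
books.name | books.code | books.kind | books.tag
bob | X2 | green | C
After SELECT (1 rows):
books.name | books.code | books.kind
bob | X2 | green

== RESULT ==
books.name | books.code | books.kind
bob | X2 | green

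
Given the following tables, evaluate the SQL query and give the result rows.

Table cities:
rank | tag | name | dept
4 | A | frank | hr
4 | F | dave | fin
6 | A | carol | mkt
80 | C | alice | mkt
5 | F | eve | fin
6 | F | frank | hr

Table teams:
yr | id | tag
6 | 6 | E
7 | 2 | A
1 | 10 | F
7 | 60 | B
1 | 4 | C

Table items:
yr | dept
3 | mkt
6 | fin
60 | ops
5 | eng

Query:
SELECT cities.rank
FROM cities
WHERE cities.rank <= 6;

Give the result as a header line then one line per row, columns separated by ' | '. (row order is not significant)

After WHERE (5 rows):
cities.rank | cities.tag | cities.name | cities.dept
4 | A | frank | hr
4 | F | dave | fin
6 | A | carol | mkt
5 | F | eve | fin
6 | F | frank | hr
After SELECT (5 rows):
cities.rank
4
4
6
5
6

== RESULT ==
cities.rank
4
4
6
5
6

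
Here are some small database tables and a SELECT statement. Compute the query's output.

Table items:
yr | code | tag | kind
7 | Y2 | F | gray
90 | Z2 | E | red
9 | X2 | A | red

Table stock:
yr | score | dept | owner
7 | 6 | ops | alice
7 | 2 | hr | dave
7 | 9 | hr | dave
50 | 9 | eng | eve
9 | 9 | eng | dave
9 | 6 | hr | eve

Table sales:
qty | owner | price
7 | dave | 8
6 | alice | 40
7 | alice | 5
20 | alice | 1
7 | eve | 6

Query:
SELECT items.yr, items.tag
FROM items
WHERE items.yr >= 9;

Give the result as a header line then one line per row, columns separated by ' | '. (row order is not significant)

== RESULT ==
items.yr | items.tag
90 | E
9 | A

Derivation:
After WHERE (2 rows):
items.yr | items.code | items.tag | items.kind
90 | Z2 | E | red
9 | X2 | A | red
After SELECT (2 rows):
items.yr | items.tag
90 | E
9 | A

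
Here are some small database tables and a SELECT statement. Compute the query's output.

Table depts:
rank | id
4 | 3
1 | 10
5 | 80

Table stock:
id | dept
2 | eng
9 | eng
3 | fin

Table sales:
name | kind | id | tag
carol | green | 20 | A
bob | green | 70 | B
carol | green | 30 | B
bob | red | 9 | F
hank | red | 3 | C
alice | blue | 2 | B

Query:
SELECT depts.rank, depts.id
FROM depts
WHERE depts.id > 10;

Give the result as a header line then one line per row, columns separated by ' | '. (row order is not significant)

After WHERE (1 rows):
depts.rank | depts.id
5 | 80
After SELECT (1 rows):
depts.rank | depts.id
5 | 80

== RESULT ==
depts.rank | depts.id
5 | 80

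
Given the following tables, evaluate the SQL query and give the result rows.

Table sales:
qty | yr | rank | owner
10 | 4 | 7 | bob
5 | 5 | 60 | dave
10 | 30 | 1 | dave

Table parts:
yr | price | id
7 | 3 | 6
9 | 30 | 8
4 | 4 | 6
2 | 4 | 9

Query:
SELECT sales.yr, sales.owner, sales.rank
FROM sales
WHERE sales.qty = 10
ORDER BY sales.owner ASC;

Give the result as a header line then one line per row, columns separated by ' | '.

== RESULT ==
sales.yr | sales.owner | sales.rank
4 | bob | 7
30 | dave | 1

Derivation:
After WHERE (2 rows):
sales.qty | sales.yr | sales.rank | sales.owner
10 | 4 | 7 | bob
10 | 30 | 1 | dave
After SELECT (2 rows):
sales.yr | sales.owner | sales.rank
4 | bob | 7
30 | dave | 1
After ORDER BY (2 rows):
sales.yr | sales.owner | sales.rank
4 | bob | 7
30 | dave | 1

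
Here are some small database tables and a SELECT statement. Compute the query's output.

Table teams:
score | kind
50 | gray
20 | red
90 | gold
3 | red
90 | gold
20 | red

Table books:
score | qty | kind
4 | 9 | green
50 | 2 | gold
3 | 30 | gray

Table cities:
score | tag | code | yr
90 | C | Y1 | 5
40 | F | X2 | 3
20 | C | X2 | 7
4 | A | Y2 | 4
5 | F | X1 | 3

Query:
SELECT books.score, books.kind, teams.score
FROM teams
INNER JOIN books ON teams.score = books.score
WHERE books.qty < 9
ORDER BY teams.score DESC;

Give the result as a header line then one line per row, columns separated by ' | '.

== RESULT ==
books.score | books.kind | teams.score
50 | gold | 50

Derivation:
After JOIN books (2 rows):
teams.score | teams.kind | books.score | books.qty | books.kind
50 | gray | 50 | 2 | gold
3 | red | 3 | 30 | gray
After WHERE (1 rows):
teams.score | teams.kind | books.score | books.qty | books.kind
50 | gray | 50 | 2 | gold
After SELECT (1 rows):
books.score | books.kind | teams.score
50 | gold | 50
After ORDER BY (1 rows):
books.score | books.kind | teams.score
50 | gold | 50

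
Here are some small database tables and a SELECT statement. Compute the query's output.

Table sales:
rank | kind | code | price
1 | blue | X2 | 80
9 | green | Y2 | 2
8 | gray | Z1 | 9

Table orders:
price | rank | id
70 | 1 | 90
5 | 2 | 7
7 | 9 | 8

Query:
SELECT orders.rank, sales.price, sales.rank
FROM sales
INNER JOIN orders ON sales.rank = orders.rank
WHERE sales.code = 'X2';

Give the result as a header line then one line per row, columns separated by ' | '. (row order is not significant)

After JOIN orders (2 rows):
sales.rank | sales.kind | sales.code | sales.price | orders.price | orders.rank | orders.id
1 | blue | X2 | 80 | 70 | 1 | 90
9 | green | Y2 | 2 | 7 | 9 | 8
After WHERE (1 rows):
sales.rank | sales.kind | sales.code | sales.price | orders.price | orders.rank | orders.id
1 | blue | X2 | 80 | 70 | 1 | 90
After SELECT (1 rows):
orders.rank | sales.price | sales.rank
1 | 80 | 1

== RESULT ==
orders.rank | sales.price | sales.rank
1 | 80 | 1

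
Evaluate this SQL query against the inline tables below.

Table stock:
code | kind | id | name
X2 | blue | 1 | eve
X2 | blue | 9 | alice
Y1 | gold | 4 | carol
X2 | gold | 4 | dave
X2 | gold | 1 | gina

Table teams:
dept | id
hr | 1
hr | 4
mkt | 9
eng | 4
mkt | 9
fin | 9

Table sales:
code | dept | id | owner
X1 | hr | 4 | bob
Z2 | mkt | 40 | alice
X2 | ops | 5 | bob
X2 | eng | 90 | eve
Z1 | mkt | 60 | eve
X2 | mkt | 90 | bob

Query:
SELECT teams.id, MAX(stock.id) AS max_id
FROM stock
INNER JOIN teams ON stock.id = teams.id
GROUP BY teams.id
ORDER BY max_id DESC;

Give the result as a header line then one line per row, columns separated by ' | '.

After JOIN teams (9 rows):
stock.code | stock.kind | stock.id | stock.name | teams.dept | teams.id
X2 | blue | 1 | eve | hr | 1
X2 | blue | 9 | alice | mkt | 9
X2 | blue | 9 | alice | mkt | 9
X2 | blue | 9 | alice | fin | 9
Y1 | gold | 4 | carol | hr | 4
Y1 | gold | 4 | carol | eng | 4
X2 | gold | 4 | dave | hr | 4
X2 | gold | 4 | dave | eng | 4
X2 | gold | 1 | gina | hr | 1
After GROUP BY (3 rows):
teams.id | max_id
1 | 1
9 | 9
4 | 4
After ORDER BY (3 rows):
teams.id | max_id
9 | 9
4 | 4
1 | 1

== RESULT ==
teams.id | max_id
9 | 9
4 | 4
1 | 1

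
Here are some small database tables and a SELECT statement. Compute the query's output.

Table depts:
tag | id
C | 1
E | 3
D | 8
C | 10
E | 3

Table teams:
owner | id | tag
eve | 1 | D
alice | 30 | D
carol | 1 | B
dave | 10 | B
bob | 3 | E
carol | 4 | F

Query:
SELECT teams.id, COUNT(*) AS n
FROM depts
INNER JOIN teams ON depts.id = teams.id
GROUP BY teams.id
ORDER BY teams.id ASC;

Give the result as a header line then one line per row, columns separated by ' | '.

== RESULT ==
teams.id | n
1 | 2
3 | 2
10 | 1

Derivation:
After JOIN teams (5 rows):
depts.tag | depts.id | teams.owner | teams.id | teams.tag
C | 1 | eve | 1 | D
C | 1 | carol | 1 | B
E | 3 | bob | 3 | E
C | 10 | dave | 10 | B
E | 3 | bob | 3 | E
After GROUP BY (3 rows):
teams.id | n
1 | 2
3 | 2
10 | 1
After ORDER BY (3 rows):
teams.id | n
1 | 2
3 | 2
10 | 1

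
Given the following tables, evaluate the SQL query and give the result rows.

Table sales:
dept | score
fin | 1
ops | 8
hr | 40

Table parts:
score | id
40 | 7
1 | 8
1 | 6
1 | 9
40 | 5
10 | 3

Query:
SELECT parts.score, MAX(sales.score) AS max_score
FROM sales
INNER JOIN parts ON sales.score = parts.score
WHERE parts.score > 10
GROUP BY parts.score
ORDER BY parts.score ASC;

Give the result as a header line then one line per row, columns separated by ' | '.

After JOIN parts (5 rows):
sales.dept | sales.score | parts.score | parts.id
fin | 1 | 1 | 8
fin | 1 | 1 | 6
fin | 1 | 1 | 9
hr | 40 | 40 | 7
hr | 40 | 40 | 5
After WHERE (2 rows):
sales.dept | sales.score | parts.score | parts.id
hr | 40 | 40 | 7
hr | 40 | 40 | 5
After GROUP BY (1 rows):
parts.score | max_score
40 | 40
After ORDER BY (1 rows):
parts.score | max_score
40 | 40

== RESULT ==
parts.score | max_score
40 | 40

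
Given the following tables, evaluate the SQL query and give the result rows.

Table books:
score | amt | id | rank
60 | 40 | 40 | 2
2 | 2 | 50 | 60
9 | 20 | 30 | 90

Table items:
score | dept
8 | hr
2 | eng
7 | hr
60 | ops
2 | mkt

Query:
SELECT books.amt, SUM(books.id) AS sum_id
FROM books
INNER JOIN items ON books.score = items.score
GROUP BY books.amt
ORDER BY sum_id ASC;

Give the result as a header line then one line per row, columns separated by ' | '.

After JOIN items (3 rows):
books.score | books.amt | books.id | books.rank | items.score | items.dept
60 | 40 | 40 | 2 | 60 | ops
2 | 2 | 50 | 60 | 2 | eng
2 | 2 | 50 | 60 | 2 | mkt
After GROUP BY (2 rows):
books.amt | sum_id
40 | 40
2 | 100
After ORDER BY (2 rows):
books.amt | sum_id
40 | 40
2 | 100

== RESULT ==
books.amt | sum_id
40 | 40
2 | 100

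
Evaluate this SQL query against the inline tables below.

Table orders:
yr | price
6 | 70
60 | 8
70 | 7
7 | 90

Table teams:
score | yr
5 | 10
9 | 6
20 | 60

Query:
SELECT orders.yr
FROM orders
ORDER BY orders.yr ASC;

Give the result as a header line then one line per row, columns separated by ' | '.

After SELECT (4 rows):
orders.yr
6
60
70
7
After ORDER BY (4 rows):
orders.yr
6
7
60
70

== RESULT ==
orders.yr
6
7
60
70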